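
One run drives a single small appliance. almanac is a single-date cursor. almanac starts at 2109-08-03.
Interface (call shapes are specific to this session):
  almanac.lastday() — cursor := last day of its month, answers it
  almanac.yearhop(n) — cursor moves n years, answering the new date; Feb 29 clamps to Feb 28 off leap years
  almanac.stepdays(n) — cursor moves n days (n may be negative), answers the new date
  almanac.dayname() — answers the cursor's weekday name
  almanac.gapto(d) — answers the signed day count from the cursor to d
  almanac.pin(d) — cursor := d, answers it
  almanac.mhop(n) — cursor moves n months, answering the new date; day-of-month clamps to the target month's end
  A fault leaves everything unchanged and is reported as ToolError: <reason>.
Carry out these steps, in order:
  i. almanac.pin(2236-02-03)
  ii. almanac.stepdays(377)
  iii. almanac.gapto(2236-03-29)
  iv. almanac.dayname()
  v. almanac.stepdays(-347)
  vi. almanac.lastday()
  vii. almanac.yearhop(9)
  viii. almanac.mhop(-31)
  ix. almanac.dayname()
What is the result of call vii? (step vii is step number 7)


Answer: 2245-03-31

Derivation:
Act: pin[2236-02-03]
Obs: 2236-02-03
Act: stepdays[377]
Obs: 2237-02-14
Act: gapto[2236-03-29]
Obs: -322
Act: dayname[]
Obs: Tuesday
Act: stepdays[-347]
Obs: 2236-03-04
Act: lastday[]
Obs: 2236-03-31
Act: yearhop[9]
Obs: 2245-03-31
Act: mhop[-31]
Obs: 2242-08-31
Act: dayname[]
Obs: Wednesday


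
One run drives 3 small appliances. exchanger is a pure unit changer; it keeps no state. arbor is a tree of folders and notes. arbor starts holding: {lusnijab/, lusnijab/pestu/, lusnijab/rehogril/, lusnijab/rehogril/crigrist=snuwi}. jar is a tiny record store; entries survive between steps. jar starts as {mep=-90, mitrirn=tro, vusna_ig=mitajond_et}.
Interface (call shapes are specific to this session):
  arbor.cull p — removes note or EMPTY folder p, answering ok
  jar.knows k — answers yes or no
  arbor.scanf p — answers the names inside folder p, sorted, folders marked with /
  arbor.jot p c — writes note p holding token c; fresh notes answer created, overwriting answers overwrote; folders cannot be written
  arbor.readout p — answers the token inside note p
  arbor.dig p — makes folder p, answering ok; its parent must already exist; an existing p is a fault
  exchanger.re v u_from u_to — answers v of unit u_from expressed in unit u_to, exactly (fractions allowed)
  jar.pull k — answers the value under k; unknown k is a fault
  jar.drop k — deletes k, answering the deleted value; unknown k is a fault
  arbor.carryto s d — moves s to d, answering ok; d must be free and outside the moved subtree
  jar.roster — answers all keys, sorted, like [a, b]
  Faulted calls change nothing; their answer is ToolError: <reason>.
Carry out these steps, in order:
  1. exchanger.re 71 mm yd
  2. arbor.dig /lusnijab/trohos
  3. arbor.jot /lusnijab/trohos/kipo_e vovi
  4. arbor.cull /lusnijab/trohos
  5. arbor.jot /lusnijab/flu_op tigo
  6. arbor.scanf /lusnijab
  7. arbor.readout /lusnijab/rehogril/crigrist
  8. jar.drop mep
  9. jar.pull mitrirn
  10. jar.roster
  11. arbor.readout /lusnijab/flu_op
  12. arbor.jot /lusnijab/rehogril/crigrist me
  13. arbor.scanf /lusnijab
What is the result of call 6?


Answer: [flu_op, pestu/, rehogril/, trohos/]

Derivation:
·→ re(71, mm, yd)
·← 355/4572
·→ dig(/lusnijab/trohos)
·← ok
·→ jot(/lusnijab/trohos/kipo_e, vovi)
·← created
·→ cull(/lusnijab/trohos)
·← ToolError: not empty
·→ jot(/lusnijab/flu_op, tigo)
·← created
·→ scanf(/lusnijab)
·← [flu_op, pestu/, rehogril/, trohos/]
·→ readout(/lusnijab/rehogril/crigrist)
·← snuwi
·→ drop(mep)
·← -90
·→ pull(mitrirn)
·← tro
·→ roster()
·← [mitrirn, vusna_ig]
·→ readout(/lusnijab/flu_op)
·← tigo
·→ jot(/lusnijab/rehogril/crigrist, me)
·← overwrote
·→ scanf(/lusnijab)
·← [flu_op, pestu/, rehogril/, trohos/]


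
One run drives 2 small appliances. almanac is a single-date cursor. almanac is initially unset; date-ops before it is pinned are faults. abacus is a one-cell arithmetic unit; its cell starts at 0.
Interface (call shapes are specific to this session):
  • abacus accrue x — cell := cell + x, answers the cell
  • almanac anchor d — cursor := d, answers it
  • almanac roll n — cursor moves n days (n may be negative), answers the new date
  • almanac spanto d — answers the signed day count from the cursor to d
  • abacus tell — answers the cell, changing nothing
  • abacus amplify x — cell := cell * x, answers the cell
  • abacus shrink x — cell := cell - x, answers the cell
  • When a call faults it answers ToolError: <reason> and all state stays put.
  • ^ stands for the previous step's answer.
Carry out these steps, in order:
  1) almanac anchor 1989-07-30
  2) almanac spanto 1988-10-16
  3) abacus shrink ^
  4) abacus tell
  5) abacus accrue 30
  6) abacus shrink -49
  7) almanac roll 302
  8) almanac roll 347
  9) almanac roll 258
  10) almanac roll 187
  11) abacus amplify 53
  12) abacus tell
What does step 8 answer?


Answer: 1991-05-10

Derivation:
CALL almanac anchor[d: 1989-07-30]
RET  1989-07-30
CALL almanac spanto[d: 1988-10-16]
RET  -287
CALL abacus shrink[x: ^]
RET  287
CALL abacus tell[]
RET  287
CALL abacus accrue[x: 30]
RET  317
CALL abacus shrink[x: -49]
RET  366
CALL almanac roll[n: 302]
RET  1990-05-28
CALL almanac roll[n: 347]
RET  1991-05-10
CALL almanac roll[n: 258]
RET  1992-01-23
CALL almanac roll[n: 187]
RET  1992-07-28
CALL abacus amplify[x: 53]
RET  19398
CALL abacus tell[]
RET  19398


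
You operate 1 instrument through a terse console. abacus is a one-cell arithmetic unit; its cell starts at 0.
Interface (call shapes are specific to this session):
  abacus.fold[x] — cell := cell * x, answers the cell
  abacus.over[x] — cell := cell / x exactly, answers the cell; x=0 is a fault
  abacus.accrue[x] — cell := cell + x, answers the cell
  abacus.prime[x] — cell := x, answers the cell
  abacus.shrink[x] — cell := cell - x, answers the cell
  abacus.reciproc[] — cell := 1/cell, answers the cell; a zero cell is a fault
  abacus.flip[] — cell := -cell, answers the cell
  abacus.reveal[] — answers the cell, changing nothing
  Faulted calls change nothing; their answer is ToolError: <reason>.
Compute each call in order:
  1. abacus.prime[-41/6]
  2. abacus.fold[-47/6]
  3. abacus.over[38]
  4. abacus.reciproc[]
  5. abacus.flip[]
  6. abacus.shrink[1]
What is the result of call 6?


>> abacus.prime(x: -41/6)
<< -41/6
>> abacus.fold(x: -47/6)
<< 1927/36
>> abacus.over(x: 38)
<< 1927/1368
>> abacus.reciproc()
<< 1368/1927
>> abacus.flip()
<< -1368/1927
>> abacus.shrink(x: 1)
<< -3295/1927

Answer: -3295/1927


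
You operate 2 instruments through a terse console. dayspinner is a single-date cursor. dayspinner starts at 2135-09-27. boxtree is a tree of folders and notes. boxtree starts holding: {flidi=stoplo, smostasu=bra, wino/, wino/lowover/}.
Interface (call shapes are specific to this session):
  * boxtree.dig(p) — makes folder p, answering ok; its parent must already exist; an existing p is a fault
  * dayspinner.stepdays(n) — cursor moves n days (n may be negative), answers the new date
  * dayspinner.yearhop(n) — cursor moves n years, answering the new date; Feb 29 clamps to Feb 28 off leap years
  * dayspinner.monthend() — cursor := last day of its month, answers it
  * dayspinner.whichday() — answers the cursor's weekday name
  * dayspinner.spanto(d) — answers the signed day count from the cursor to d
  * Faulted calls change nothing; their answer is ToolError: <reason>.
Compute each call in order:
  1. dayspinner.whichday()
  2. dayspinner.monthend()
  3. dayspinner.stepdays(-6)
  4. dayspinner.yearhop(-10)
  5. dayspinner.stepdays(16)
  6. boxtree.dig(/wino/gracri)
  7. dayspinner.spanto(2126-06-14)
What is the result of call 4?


Answer: 2125-09-24

Derivation:
// 1. dayspinner.whichday() -> Tuesday
// 2. dayspinner.monthend() -> 2135-09-30
// 3. dayspinner.stepdays(n=-6) -> 2135-09-24
// 4. dayspinner.yearhop(n=-10) -> 2125-09-24
// 5. dayspinner.stepdays(n=16) -> 2125-10-10
// 6. boxtree.dig(p=/wino/gracri) -> ok
// 7. dayspinner.spanto(d=2126-06-14) -> 247


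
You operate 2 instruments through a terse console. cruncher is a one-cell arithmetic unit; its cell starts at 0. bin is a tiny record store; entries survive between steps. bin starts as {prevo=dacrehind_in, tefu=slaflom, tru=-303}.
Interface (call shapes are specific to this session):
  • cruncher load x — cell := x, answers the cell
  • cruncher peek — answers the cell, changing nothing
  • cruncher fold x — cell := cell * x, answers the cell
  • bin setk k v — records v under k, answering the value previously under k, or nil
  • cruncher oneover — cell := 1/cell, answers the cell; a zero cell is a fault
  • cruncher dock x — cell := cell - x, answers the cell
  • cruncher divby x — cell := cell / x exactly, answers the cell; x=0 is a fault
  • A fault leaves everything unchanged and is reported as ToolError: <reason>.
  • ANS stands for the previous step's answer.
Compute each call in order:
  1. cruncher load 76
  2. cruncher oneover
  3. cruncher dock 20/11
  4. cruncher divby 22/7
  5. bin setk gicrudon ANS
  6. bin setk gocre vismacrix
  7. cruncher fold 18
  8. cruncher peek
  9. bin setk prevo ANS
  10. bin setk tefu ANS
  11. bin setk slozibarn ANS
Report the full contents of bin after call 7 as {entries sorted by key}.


Answer: {gicrudon=-10563/18392, gocre=vismacrix, prevo=dacrehind_in, tefu=slaflom, tru=-303}

Derivation:
==> cruncher load(x=76)
<== 76
==> cruncher oneover()
<== 1/76
==> cruncher dock(x=20/11)
<== -1509/836
==> cruncher divby(x=22/7)
<== -10563/18392
==> bin setk(k=gicrudon, v=ANS)
<== nil
==> bin setk(k=gocre, v=vismacrix)
<== nil
==> cruncher fold(x=18)
<== -95067/9196
==> cruncher peek()
<== -95067/9196
==> bin setk(k=prevo, v=ANS)
<== dacrehind_in
==> bin setk(k=tefu, v=ANS)
<== slaflom
==> bin setk(k=slozibarn, v=ANS)
<== nil


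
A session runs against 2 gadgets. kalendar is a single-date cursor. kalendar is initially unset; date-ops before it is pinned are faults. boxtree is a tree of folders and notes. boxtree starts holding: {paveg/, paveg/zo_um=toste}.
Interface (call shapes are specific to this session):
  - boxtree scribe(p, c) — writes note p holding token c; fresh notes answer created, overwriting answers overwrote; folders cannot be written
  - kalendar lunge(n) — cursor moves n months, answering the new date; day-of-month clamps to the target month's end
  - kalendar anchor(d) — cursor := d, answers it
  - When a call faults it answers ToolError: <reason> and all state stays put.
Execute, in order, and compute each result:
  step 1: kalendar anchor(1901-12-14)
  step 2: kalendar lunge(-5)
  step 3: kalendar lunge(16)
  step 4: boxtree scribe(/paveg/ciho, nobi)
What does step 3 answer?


~$ kalendar anchor d→1901-12-14
:: 1901-12-14
~$ kalendar lunge n→-5
:: 1901-07-14
~$ kalendar lunge n→16
:: 1902-11-14
~$ boxtree scribe p→/paveg/ciho c→nobi
:: created

Answer: 1902-11-14


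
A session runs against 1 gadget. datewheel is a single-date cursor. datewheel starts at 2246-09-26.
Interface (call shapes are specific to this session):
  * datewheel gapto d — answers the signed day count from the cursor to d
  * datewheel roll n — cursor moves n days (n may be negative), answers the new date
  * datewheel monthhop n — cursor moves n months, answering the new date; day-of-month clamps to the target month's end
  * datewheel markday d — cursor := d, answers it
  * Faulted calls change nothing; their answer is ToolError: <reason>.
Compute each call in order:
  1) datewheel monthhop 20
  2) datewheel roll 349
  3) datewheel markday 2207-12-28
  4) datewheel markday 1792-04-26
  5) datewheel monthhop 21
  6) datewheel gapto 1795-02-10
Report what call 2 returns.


Answer: 2249-05-10

Derivation:
$ datewheel monthhop n=20
  2248-05-26
$ datewheel roll n=349
  2249-05-10
$ datewheel markday d=2207-12-28
  2207-12-28
$ datewheel markday d=1792-04-26
  1792-04-26
$ datewheel monthhop n=21
  1794-01-26
$ datewheel gapto d=1795-02-10
  380


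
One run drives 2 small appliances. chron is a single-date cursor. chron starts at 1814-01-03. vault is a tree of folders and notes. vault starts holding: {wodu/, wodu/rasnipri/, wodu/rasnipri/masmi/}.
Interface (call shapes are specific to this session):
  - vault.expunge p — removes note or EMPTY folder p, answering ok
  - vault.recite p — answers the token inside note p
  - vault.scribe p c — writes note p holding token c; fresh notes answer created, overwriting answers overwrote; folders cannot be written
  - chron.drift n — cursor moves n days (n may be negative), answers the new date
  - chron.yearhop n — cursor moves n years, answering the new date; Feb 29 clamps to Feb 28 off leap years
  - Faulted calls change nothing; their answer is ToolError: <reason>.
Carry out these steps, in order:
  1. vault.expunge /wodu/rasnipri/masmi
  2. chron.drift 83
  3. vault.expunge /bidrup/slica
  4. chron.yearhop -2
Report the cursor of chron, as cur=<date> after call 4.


Answer: cur=1812-03-27

Derivation:
-> vault.expunge(p=/wodu/rasnipri/masmi)
<- ok
-> chron.drift(n=83)
<- 1814-03-27
-> vault.expunge(p=/bidrup/slica)
<- ToolError: not found
-> chron.yearhop(n=-2)
<- 1812-03-27


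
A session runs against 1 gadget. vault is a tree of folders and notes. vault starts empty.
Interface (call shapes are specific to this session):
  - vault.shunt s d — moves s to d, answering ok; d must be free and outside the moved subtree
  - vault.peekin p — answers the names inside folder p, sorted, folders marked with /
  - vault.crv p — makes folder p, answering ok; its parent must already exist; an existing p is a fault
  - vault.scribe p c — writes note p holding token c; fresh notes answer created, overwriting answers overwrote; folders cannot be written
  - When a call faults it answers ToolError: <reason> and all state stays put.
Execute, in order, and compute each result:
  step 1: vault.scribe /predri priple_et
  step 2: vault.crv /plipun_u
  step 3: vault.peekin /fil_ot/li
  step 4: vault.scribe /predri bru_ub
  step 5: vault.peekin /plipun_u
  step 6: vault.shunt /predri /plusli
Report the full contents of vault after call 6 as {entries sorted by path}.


CALL vault.scribe[p='/predri'; c='priple_et']
RET  created
CALL vault.crv[p='/plipun_u']
RET  ok
CALL vault.peekin[p='/fil_ot/li']
RET  ToolError: not found
CALL vault.scribe[p='/predri'; c='bru_ub']
RET  overwrote
CALL vault.peekin[p='/plipun_u']
RET  []
CALL vault.shunt[s='/predri'; d='/plusli']
RET  ok

Answer: {plipun_u/, plusli=bru_ub}


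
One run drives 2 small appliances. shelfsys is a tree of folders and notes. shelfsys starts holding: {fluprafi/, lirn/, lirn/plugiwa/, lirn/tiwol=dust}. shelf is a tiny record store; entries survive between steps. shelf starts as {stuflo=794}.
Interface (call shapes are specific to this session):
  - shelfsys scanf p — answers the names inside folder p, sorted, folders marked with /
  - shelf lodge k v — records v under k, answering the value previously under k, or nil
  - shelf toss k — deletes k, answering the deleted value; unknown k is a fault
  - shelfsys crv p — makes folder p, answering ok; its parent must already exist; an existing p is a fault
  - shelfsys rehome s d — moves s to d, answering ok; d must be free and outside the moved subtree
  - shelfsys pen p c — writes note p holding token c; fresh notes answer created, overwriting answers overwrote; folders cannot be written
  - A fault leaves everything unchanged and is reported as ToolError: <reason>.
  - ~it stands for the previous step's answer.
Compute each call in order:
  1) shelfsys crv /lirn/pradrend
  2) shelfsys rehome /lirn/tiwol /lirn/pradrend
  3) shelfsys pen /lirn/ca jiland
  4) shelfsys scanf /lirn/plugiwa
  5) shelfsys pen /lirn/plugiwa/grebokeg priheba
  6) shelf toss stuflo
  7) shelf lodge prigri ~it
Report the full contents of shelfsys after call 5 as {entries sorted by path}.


>>> shelfsys crv p: /lirn/pradrend
[out] ok
>>> shelfsys rehome s: /lirn/tiwol d: /lirn/pradrend
[out] ToolError: exists
>>> shelfsys pen p: /lirn/ca c: jiland
[out] created
>>> shelfsys scanf p: /lirn/plugiwa
[out] []
>>> shelfsys pen p: /lirn/plugiwa/grebokeg c: priheba
[out] created
>>> shelf toss k: stuflo
[out] 794
>>> shelf lodge k: prigri v: ~it
[out] nil

Answer: {fluprafi/, lirn/, lirn/ca=jiland, lirn/plugiwa/, lirn/plugiwa/grebokeg=priheba, lirn/pradrend/, lirn/tiwol=dust}


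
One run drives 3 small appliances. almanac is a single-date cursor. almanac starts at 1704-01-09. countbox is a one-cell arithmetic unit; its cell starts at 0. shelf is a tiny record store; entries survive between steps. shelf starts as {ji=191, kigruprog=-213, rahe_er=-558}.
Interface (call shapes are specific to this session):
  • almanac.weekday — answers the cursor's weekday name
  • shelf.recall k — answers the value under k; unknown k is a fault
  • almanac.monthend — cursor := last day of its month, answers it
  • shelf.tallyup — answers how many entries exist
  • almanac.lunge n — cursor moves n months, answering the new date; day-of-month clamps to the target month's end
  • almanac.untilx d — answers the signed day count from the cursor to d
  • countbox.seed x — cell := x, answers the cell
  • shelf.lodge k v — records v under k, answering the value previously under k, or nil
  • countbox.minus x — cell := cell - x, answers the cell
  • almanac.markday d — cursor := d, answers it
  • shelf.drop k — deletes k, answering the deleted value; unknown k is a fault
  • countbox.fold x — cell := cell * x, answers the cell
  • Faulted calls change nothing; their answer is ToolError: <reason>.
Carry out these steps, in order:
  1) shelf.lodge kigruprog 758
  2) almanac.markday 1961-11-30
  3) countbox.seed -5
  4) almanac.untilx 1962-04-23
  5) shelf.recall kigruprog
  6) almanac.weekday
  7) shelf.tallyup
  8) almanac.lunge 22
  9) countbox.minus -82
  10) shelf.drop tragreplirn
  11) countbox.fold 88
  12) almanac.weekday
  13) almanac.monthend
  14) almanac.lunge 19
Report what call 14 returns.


>>> shelf.lodge k='kigruprog' v='758'
= -213
>>> almanac.markday d='1961-11-30'
= 1961-11-30
>>> countbox.seed x='-5'
= -5
>>> almanac.untilx d='1962-04-23'
= 144
>>> shelf.recall k='kigruprog'
= 758
>>> almanac.weekday
= Thursday
>>> shelf.tallyup
= 3
>>> almanac.lunge n='22'
= 1963-09-30
>>> countbox.minus x='-82'
= 77
>>> shelf.drop k='tragreplirn'
= ToolError: no such key tragreplirn
>>> countbox.fold x='88'
= 6776
>>> almanac.weekday
= Monday
>>> almanac.monthend
= 1963-09-30
>>> almanac.lunge n='19'
= 1965-04-30

Answer: 1965-04-30


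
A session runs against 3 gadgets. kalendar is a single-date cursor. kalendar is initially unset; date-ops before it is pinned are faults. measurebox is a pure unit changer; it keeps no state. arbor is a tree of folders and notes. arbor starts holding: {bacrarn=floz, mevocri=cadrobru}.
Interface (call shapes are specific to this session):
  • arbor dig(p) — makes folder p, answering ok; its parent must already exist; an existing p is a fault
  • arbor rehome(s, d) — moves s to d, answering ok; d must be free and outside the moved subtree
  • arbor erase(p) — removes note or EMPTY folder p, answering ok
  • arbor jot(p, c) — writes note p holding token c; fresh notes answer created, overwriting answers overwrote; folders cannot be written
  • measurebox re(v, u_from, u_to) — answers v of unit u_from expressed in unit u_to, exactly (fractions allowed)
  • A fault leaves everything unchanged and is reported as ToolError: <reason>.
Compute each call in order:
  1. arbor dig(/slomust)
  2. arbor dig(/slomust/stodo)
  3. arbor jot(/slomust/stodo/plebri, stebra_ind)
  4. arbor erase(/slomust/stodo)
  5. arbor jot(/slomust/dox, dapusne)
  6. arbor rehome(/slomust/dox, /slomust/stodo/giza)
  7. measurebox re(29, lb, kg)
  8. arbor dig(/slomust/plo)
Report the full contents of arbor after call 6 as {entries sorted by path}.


Do: arbor dig[p=/slomust]
See: ok
Do: arbor dig[p=/slomust/stodo]
See: ok
Do: arbor jot[p=/slomust/stodo/plebri; c=stebra_ind]
See: created
Do: arbor erase[p=/slomust/stodo]
See: ToolError: not empty
Do: arbor jot[p=/slomust/dox; c=dapusne]
See: created
Do: arbor rehome[s=/slomust/dox; d=/slomust/stodo/giza]
See: ok
Do: measurebox re[v=29; u_from=lb; u_to=kg]
See: 1315417873/100000000
Do: arbor dig[p=/slomust/plo]
See: ok

Answer: {bacrarn=floz, mevocri=cadrobru, slomust/, slomust/stodo/, slomust/stodo/giza=dapusne, slomust/stodo/plebri=stebra_ind}


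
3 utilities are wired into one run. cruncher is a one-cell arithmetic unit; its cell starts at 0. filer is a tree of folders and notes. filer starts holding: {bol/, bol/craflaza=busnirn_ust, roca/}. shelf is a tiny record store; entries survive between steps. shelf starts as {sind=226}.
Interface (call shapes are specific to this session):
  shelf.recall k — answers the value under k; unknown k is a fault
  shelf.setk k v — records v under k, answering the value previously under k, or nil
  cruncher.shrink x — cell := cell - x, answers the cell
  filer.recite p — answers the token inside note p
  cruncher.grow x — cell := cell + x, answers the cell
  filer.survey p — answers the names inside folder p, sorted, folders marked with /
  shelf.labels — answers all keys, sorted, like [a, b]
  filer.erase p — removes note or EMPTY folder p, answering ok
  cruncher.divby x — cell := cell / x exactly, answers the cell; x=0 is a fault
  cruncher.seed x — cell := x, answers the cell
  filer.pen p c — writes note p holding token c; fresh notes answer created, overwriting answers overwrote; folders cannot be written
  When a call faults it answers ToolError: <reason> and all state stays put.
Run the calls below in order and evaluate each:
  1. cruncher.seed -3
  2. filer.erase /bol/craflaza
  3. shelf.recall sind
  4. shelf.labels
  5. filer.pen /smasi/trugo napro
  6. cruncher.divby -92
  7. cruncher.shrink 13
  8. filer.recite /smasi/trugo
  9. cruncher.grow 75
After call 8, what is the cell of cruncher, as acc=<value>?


-> cruncher.seed(x: -3)
<- -3
-> filer.erase(p: /bol/craflaza)
<- ok
-> shelf.recall(k: sind)
<- 226
-> shelf.labels()
<- [sind]
-> filer.pen(p: /smasi/trugo, c: napro)
<- ToolError: no parent
-> cruncher.divby(x: -92)
<- 3/92
-> cruncher.shrink(x: 13)
<- -1193/92
-> filer.recite(p: /smasi/trugo)
<- ToolError: not found
-> cruncher.grow(x: 75)
<- 5707/92

Answer: acc=-1193/92


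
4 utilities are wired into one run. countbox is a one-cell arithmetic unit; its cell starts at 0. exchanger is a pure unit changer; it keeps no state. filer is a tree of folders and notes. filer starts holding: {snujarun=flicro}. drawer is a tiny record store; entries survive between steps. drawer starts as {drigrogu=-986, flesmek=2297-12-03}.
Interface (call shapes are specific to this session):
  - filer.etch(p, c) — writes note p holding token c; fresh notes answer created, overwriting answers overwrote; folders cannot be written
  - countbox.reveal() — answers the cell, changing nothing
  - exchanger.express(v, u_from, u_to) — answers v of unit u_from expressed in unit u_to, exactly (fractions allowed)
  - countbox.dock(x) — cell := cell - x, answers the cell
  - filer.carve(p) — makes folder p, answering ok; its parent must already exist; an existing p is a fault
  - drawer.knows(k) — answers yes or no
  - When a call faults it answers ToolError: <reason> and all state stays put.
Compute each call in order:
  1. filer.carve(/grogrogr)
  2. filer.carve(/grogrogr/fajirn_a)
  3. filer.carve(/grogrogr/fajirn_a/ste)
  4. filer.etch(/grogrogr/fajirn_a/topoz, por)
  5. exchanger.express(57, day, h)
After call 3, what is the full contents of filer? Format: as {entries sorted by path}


==> filer.carve(p=/grogrogr)
<== ok
==> filer.carve(p=/grogrogr/fajirn_a)
<== ok
==> filer.carve(p=/grogrogr/fajirn_a/ste)
<== ok
==> filer.etch(p=/grogrogr/fajirn_a/topoz, c=por)
<== created
==> exchanger.express(v=57, u_from=day, u_to=h)
<== 1368

Answer: {grogrogr/, grogrogr/fajirn_a/, grogrogr/fajirn_a/ste/, snujarun=flicro}


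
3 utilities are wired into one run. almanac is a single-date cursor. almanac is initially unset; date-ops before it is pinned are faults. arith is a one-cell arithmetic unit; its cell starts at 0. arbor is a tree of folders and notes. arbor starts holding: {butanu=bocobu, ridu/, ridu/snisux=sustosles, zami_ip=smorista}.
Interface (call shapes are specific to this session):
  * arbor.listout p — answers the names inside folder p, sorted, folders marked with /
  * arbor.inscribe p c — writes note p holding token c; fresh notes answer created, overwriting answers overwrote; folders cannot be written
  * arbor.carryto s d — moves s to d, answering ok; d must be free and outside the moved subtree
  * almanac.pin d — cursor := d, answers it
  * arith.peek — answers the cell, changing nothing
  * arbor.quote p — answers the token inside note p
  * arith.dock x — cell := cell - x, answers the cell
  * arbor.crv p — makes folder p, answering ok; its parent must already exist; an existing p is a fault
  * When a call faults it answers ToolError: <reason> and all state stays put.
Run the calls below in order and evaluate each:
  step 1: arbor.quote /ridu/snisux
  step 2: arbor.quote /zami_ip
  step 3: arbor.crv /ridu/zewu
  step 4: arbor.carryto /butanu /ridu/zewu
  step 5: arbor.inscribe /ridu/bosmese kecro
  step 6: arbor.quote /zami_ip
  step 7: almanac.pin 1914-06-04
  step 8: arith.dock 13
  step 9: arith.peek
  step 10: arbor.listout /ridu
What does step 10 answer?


I run arbor.quote on p: /ridu/snisux, and see sustosles.
Using arbor.quote on p: /zami_ip: smorista.
Invoking arbor.crv on p: /ridu/zewu, and observe ok.
I call arbor.carryto on s: /butanu, d: /ridu/zewu, and see ToolError: exists.
I try arbor.inscribe on p: /ridu/bosmese, c: kecro: created.
I invoke arbor.quote on p: /zami_ip, and get smorista.
I use almanac.pin on d: 1914-06-04, which returns 1914-06-04.
I invoke arith.dock on x: 13, — result: -13.
I call arith.peek, and get -13.
Then arbor.listout on p: /ridu, and observe [bosmese, snisux, zewu/].

Answer: [bosmese, snisux, zewu/]


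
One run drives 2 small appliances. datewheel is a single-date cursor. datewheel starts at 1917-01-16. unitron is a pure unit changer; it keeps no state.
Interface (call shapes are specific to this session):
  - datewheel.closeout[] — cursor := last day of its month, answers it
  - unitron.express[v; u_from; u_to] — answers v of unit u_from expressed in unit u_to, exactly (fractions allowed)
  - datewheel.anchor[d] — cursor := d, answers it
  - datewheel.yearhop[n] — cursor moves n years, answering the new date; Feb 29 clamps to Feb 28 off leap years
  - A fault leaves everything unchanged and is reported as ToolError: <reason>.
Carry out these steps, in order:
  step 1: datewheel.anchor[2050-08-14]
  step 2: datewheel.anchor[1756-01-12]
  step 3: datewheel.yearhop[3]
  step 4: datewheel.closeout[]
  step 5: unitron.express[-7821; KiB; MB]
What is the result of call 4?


I run anchor with d: 2050-08-14, which returns 2050-08-14.
Now I run anchor with d: 1756-01-12, and observe 1756-01-12.
Using yearhop with n: 3, — result: 1759-01-12.
Invoking closeout(), and see 1759-01-31.
Calling express with v: -7821, u_from: KiB, u_to: MB, yielding -125136/15625.

Answer: 1759-01-31


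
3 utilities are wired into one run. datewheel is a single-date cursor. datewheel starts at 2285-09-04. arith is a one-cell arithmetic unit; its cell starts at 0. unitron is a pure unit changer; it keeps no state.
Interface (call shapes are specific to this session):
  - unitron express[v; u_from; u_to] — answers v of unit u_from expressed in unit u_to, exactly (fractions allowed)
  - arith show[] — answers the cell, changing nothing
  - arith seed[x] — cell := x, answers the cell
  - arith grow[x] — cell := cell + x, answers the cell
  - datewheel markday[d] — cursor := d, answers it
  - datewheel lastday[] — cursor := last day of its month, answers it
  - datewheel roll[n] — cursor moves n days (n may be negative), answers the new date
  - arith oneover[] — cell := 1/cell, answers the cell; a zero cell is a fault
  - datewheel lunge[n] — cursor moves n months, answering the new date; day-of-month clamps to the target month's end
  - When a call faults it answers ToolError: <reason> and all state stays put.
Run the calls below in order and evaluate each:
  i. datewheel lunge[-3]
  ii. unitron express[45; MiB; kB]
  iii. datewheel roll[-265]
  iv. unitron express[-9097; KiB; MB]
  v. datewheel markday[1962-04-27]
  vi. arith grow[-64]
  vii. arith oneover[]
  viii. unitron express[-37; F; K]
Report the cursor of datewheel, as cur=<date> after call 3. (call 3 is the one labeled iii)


# 1. datewheel lunge(n: -3) -> 2285-06-04
# 2. unitron express(v: 45, u_from: MiB, u_to: kB) -> 1179648/25
# 3. datewheel roll(n: -265) -> 2284-09-12
# 4. unitron express(v: -9097, u_from: KiB, u_to: MB) -> -145552/15625
# 5. datewheel markday(d: 1962-04-27) -> 1962-04-27
# 6. arith grow(x: -64) -> -64
# 7. arith oneover() -> -1/64
# 8. unitron express(v: -37, u_from: F, u_to: K) -> 14089/60

Answer: cur=2284-09-12


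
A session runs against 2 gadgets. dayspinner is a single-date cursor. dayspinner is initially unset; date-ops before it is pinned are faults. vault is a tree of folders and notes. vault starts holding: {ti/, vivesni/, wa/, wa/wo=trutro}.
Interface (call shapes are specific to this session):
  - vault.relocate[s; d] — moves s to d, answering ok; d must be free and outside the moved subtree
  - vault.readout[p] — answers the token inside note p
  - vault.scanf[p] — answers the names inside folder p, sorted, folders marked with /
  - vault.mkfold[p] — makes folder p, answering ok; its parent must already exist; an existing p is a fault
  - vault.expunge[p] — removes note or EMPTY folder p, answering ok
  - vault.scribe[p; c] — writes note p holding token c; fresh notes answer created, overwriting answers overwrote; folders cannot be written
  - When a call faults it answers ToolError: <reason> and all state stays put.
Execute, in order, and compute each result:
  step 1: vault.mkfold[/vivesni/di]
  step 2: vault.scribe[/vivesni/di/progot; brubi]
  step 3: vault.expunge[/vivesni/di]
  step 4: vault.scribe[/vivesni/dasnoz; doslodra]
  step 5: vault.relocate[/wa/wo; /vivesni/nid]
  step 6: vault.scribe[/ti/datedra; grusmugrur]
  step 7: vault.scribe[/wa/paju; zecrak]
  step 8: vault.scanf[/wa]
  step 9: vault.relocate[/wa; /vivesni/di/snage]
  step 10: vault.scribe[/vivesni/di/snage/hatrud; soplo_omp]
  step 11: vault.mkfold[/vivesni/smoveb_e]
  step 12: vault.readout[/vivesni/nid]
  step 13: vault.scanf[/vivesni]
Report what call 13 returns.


Step: vault.mkfold[p→/vivesni/di]
Result: ok
Step: vault.scribe[p→/vivesni/di/progot; c→brubi]
Result: created
Step: vault.expunge[p→/vivesni/di]
Result: ToolError: not empty
Step: vault.scribe[p→/vivesni/dasnoz; c→doslodra]
Result: created
Step: vault.relocate[s→/wa/wo; d→/vivesni/nid]
Result: ok
Step: vault.scribe[p→/ti/datedra; c→grusmugrur]
Result: created
Step: vault.scribe[p→/wa/paju; c→zecrak]
Result: created
Step: vault.scanf[p→/wa]
Result: [paju]
Step: vault.relocate[s→/wa; d→/vivesni/di/snage]
Result: ok
Step: vault.scribe[p→/vivesni/di/snage/hatrud; c→soplo_omp]
Result: created
Step: vault.mkfold[p→/vivesni/smoveb_e]
Result: ok
Step: vault.readout[p→/vivesni/nid]
Result: trutro
Step: vault.scanf[p→/vivesni]
Result: [dasnoz, di/, nid, smoveb_e/]

Answer: [dasnoz, di/, nid, smoveb_e/]


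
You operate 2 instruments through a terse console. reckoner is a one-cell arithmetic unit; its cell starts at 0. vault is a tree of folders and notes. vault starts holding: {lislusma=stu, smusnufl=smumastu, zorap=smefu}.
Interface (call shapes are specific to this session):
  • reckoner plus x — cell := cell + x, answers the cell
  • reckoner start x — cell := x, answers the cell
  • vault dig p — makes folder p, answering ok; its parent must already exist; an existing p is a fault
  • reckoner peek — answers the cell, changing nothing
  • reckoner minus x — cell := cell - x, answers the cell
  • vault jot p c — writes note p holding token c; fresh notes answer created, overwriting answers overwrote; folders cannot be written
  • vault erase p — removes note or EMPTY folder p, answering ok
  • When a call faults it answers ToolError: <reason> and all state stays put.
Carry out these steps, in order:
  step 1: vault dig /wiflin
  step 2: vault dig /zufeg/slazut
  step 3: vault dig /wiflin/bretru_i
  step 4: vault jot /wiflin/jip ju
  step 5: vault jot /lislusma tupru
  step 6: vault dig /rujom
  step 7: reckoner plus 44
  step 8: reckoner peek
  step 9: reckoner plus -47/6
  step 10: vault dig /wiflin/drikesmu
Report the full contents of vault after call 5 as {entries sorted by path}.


Answer: {lislusma=tupru, smusnufl=smumastu, wiflin/, wiflin/bretru_i/, wiflin/jip=ju, zorap=smefu}

Derivation:
==> vault dig(p: /wiflin)
<== ok
==> vault dig(p: /zufeg/slazut)
<== ToolError: no parent
==> vault dig(p: /wiflin/bretru_i)
<== ok
==> vault jot(p: /wiflin/jip, c: ju)
<== created
==> vault jot(p: /lislusma, c: tupru)
<== overwrote
==> vault dig(p: /rujom)
<== ok
==> reckoner plus(x: 44)
<== 44
==> reckoner peek()
<== 44
==> reckoner plus(x: -47/6)
<== 217/6
==> vault dig(p: /wiflin/drikesmu)
<== ok


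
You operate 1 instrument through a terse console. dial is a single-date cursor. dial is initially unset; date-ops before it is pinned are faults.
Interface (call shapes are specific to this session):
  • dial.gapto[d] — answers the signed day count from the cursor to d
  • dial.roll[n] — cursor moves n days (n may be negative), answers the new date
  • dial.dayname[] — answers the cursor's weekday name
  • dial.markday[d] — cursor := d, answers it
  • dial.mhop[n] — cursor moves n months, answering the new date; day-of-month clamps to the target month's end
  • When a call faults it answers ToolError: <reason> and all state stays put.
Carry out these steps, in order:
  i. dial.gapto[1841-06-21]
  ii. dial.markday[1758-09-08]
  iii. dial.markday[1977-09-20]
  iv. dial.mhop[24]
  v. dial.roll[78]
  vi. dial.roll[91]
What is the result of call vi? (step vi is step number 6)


Step: dial.gapto[d: 1841-06-21]
Result: ToolError: no date set
Step: dial.markday[d: 1758-09-08]
Result: 1758-09-08
Step: dial.markday[d: 1977-09-20]
Result: 1977-09-20
Step: dial.mhop[n: 24]
Result: 1979-09-20
Step: dial.roll[n: 78]
Result: 1979-12-07
Step: dial.roll[n: 91]
Result: 1980-03-07

Answer: 1980-03-07


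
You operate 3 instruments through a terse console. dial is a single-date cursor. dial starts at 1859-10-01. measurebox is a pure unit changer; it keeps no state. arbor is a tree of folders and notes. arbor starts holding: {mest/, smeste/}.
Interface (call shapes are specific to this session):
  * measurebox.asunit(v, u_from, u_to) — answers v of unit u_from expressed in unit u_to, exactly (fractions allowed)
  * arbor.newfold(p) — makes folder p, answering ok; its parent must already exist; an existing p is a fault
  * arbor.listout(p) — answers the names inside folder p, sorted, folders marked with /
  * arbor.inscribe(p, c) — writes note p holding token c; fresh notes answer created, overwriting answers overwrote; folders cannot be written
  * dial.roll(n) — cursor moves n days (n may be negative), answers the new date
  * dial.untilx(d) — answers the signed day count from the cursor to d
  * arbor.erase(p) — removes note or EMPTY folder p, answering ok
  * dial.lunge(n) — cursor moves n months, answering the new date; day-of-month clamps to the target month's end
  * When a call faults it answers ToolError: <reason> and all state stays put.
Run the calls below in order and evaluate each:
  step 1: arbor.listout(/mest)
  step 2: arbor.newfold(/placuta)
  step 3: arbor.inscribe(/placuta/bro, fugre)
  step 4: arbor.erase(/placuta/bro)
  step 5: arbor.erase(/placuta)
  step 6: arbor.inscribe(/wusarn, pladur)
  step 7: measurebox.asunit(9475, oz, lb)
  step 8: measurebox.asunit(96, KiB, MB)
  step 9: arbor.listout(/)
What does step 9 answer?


Answer: [mest/, smeste/, wusarn]

Derivation:
>>> arbor.listout p=/mest
  []
>>> arbor.newfold p=/placuta
  ok
>>> arbor.inscribe p=/placuta/bro c=fugre
  created
>>> arbor.erase p=/placuta/bro
  ok
>>> arbor.erase p=/placuta
  ok
>>> arbor.inscribe p=/wusarn c=pladur
  created
>>> measurebox.asunit v=9475 u_from=oz u_to=lb
  9475/16
>>> measurebox.asunit v=96 u_from=KiB u_to=MB
  1536/15625
>>> arbor.listout p=/
  [mest/, smeste/, wusarn]


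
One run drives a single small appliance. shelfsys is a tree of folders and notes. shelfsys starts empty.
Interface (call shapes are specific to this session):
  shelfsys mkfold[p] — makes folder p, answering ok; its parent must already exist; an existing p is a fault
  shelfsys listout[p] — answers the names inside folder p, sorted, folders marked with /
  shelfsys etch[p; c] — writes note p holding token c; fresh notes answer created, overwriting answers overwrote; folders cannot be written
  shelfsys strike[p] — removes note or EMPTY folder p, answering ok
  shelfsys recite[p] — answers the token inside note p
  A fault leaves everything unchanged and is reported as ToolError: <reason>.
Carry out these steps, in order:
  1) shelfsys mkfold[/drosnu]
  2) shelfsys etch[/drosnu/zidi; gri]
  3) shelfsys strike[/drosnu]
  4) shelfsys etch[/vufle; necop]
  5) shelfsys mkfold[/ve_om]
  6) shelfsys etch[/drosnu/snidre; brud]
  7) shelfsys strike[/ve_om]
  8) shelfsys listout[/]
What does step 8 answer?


Answer: [drosnu/, vufle]

Derivation:
~$ shelfsys mkfold p→/drosnu
:: ok
~$ shelfsys etch p→/drosnu/zidi c→gri
:: created
~$ shelfsys strike p→/drosnu
:: ToolError: not empty
~$ shelfsys etch p→/vufle c→necop
:: created
~$ shelfsys mkfold p→/ve_om
:: ok
~$ shelfsys etch p→/drosnu/snidre c→brud
:: created
~$ shelfsys strike p→/ve_om
:: ok
~$ shelfsys listout p→/
:: [drosnu/, vufle]


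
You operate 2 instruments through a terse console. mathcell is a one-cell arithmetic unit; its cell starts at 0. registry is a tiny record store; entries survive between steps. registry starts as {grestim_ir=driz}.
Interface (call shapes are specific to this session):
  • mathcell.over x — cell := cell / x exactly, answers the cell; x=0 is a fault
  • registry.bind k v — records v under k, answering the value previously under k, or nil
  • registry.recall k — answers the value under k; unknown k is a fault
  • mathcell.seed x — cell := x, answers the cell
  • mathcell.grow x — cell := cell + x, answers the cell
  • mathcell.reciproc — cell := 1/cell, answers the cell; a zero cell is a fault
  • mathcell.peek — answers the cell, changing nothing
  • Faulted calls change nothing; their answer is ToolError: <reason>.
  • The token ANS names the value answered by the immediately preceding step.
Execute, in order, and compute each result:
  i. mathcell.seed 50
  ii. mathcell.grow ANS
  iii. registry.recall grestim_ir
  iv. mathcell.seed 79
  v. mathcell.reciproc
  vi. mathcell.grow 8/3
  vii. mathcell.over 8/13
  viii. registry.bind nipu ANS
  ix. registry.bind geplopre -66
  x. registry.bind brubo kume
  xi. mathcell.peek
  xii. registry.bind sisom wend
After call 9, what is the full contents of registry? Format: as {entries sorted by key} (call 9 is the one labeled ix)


Answer: {geplopre=-66, grestim_ir=driz, nipu=8255/1896}

Derivation:
Now I run mathcell.seed passing x: 50, and observe 50.
I use mathcell.grow passing x: ANS, and observe 100.
Calling registry.recall passing k: grestim_ir, and observe driz.
I call mathcell.seed passing x: 79, and get 79.
Next I call mathcell.reciproc: 1/79.
I call mathcell.grow passing x: 8/3, and observe 635/237.
I invoke mathcell.over passing x: 8/13: 8255/1896.
Using registry.bind passing k: nipu, v: ANS, giving nil.
Next I call registry.bind passing k: geplopre, v: -66: nil.
Invoking registry.bind passing k: brubo, v: kume, giving nil.
I try mathcell.peek(), and get 8255/1896.
I call registry.bind passing k: sisom, v: wend, — result: nil.
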